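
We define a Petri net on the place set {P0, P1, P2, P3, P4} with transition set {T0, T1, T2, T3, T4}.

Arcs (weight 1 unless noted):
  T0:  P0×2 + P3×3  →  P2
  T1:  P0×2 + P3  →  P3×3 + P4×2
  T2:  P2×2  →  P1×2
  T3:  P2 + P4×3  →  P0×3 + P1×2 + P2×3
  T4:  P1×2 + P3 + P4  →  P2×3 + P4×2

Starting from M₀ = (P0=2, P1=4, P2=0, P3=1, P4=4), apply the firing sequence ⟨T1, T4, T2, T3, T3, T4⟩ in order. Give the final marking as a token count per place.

(P0=6, P1=6, P2=8, P3=1, P4=2)

step 1: fire T1:  (P0=2, P1=4, P2=0, P3=1, P4=4) → (P0=0, P1=4, P2=0, P3=3, P4=6)
step 2: fire T4:  (P0=0, P1=4, P2=0, P3=3, P4=6) → (P0=0, P1=2, P2=3, P3=2, P4=7)
step 3: fire T2:  (P0=0, P1=2, P2=3, P3=2, P4=7) → (P0=0, P1=4, P2=1, P3=2, P4=7)
step 4: fire T3:  (P0=0, P1=4, P2=1, P3=2, P4=7) → (P0=3, P1=6, P2=3, P3=2, P4=4)
step 5: fire T3:  (P0=3, P1=6, P2=3, P3=2, P4=4) → (P0=6, P1=8, P2=5, P3=2, P4=1)
step 6: fire T4:  (P0=6, P1=8, P2=5, P3=2, P4=1) → (P0=6, P1=6, P2=8, P3=1, P4=2)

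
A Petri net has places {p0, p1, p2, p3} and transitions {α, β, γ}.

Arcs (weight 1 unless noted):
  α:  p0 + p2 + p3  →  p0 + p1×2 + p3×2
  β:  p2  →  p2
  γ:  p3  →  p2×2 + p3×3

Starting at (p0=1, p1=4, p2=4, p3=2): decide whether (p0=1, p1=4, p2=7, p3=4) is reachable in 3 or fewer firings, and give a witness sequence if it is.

NO — not reachable within 3 firings

depth 0: 1 marking
depth 1: 3 markings reached so far
depth 2: 6 markings reached so far
depth 3: 10 markings reached so far
target is not among the 10 markings reachable within 3 steps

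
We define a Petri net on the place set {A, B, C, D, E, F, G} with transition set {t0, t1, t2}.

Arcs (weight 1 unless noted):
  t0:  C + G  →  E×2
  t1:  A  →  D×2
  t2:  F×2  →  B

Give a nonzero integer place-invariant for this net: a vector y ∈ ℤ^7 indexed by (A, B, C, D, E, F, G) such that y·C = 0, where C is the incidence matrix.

Incidence matrix C (rows=places, cols=transitions):
       t0   t1   t2
    A   0   -1    0
    B   0    0    1
    C  -1    0    0
    D   0    2    0
    E   2    0    0
    F   0    0   -2
    G  -1    0    0

Candidate y = [2, 0, 0, 1, 0, 0, 0]; check y·C column-wise:
  col t0: 2·0 + 0·-1 + 1·0 + 0·2 + 0·-1 = 0
  col t1: 2·-1 + 1·2 = 0
  col t2: 2·0 + 0·1 + 1·0 + 0·-2 = 0

y = (A:2, B:0, C:0, D:1, E:0, F:0, G:0)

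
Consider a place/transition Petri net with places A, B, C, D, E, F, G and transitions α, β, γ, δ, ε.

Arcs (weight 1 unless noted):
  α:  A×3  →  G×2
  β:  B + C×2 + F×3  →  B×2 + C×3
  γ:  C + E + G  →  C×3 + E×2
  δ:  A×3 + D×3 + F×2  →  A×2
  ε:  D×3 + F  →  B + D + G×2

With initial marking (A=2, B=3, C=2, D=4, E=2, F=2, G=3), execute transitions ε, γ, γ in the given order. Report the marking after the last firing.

(A=2, B=4, C=6, D=2, E=4, F=1, G=3)

step 1: fire ε:  (A=2, B=3, C=2, D=4, E=2, F=2, G=3) → (A=2, B=4, C=2, D=2, E=2, F=1, G=5)
step 2: fire γ:  (A=2, B=4, C=2, D=2, E=2, F=1, G=5) → (A=2, B=4, C=4, D=2, E=3, F=1, G=4)
step 3: fire γ:  (A=2, B=4, C=4, D=2, E=3, F=1, G=4) → (A=2, B=4, C=6, D=2, E=4, F=1, G=3)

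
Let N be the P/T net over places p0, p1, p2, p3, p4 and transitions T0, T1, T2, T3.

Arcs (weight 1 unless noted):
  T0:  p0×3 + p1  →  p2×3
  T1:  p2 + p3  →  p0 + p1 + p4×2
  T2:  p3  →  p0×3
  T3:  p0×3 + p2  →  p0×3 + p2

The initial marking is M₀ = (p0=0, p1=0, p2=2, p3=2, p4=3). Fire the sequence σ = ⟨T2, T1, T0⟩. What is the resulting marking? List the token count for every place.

(p0=1, p1=0, p2=4, p3=0, p4=5)

step 1: fire T2:  (p0=0, p1=0, p2=2, p3=2, p4=3) → (p0=3, p1=0, p2=2, p3=1, p4=3)
step 2: fire T1:  (p0=3, p1=0, p2=2, p3=1, p4=3) → (p0=4, p1=1, p2=1, p3=0, p4=5)
step 3: fire T0:  (p0=4, p1=1, p2=1, p3=0, p4=5) → (p0=1, p1=0, p2=4, p3=0, p4=5)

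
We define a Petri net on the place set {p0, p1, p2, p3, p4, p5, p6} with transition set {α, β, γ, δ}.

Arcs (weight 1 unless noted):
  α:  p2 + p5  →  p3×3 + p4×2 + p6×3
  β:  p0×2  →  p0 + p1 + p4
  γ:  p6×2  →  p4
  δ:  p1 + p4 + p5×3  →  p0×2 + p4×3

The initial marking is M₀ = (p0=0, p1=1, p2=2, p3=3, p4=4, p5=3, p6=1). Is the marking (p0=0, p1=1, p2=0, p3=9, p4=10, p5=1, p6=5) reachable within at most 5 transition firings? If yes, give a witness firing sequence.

depth 0: 1 marking
depth 1: 3 markings reached so far
depth 2: 6 markings reached so far
depth 3: 8 markings reached so far
depth 4: 9 markings reached so far
depth 5: 10 markings reached so far
target is not among the 10 markings reachable within 5 steps

NO — not reachable within 5 firings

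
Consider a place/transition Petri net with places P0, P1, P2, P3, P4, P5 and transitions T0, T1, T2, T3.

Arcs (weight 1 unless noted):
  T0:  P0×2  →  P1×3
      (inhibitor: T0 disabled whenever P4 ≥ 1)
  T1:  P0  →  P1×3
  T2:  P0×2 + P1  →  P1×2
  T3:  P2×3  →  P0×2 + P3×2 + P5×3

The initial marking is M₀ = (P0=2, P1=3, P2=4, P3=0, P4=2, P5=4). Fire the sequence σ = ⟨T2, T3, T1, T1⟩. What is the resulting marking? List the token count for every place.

(P0=0, P1=10, P2=1, P3=2, P4=2, P5=7)

step 1: fire T2:  (P0=2, P1=3, P2=4, P3=0, P4=2, P5=4) → (P0=0, P1=4, P2=4, P3=0, P4=2, P5=4)
step 2: fire T3:  (P0=0, P1=4, P2=4, P3=0, P4=2, P5=4) → (P0=2, P1=4, P2=1, P3=2, P4=2, P5=7)
step 3: fire T1:  (P0=2, P1=4, P2=1, P3=2, P4=2, P5=7) → (P0=1, P1=7, P2=1, P3=2, P4=2, P5=7)
step 4: fire T1:  (P0=1, P1=7, P2=1, P3=2, P4=2, P5=7) → (P0=0, P1=10, P2=1, P3=2, P4=2, P5=7)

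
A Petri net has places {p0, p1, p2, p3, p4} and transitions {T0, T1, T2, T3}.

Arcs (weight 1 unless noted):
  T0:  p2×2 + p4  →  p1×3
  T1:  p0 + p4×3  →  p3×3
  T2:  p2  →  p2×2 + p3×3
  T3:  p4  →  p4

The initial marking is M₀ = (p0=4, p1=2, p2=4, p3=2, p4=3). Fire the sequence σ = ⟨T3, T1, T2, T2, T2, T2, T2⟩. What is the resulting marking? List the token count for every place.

step 1: fire T3:  (p0=4, p1=2, p2=4, p3=2, p4=3) → (p0=4, p1=2, p2=4, p3=2, p4=3)
step 2: fire T1:  (p0=4, p1=2, p2=4, p3=2, p4=3) → (p0=3, p1=2, p2=4, p3=5, p4=0)
step 3: fire T2:  (p0=3, p1=2, p2=4, p3=5, p4=0) → (p0=3, p1=2, p2=5, p3=8, p4=0)
step 4: fire T2:  (p0=3, p1=2, p2=5, p3=8, p4=0) → (p0=3, p1=2, p2=6, p3=11, p4=0)
step 5: fire T2:  (p0=3, p1=2, p2=6, p3=11, p4=0) → (p0=3, p1=2, p2=7, p3=14, p4=0)
step 6: fire T2:  (p0=3, p1=2, p2=7, p3=14, p4=0) → (p0=3, p1=2, p2=8, p3=17, p4=0)
step 7: fire T2:  (p0=3, p1=2, p2=8, p3=17, p4=0) → (p0=3, p1=2, p2=9, p3=20, p4=0)

(p0=3, p1=2, p2=9, p3=20, p4=0)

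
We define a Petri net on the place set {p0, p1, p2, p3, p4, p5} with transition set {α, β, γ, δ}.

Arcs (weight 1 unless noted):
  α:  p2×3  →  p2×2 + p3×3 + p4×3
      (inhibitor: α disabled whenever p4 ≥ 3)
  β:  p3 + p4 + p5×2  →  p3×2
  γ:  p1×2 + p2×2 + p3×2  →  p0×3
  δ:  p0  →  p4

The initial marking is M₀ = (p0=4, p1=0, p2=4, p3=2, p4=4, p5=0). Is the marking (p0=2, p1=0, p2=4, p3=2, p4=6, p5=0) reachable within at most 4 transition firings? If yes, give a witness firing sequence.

step 1: fire δ:  (p0=4, p1=0, p2=4, p3=2, p4=4, p5=0) → (p0=3, p1=0, p2=4, p3=2, p4=5, p5=0)
step 2: fire δ:  (p0=3, p1=0, p2=4, p3=2, p4=5, p5=0) → (p0=2, p1=0, p2=4, p3=2, p4=6, p5=0)

YES — reachable via ⟨δ, δ⟩ (2 firings)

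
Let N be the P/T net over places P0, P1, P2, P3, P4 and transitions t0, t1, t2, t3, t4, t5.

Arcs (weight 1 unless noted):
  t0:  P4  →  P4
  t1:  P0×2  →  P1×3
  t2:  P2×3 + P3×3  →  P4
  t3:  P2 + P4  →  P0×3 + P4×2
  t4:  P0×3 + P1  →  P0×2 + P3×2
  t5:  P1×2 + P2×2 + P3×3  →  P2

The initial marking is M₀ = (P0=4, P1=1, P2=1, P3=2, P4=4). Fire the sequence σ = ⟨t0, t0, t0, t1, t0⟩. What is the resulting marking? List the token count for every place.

step 1: fire t0:  (P0=4, P1=1, P2=1, P3=2, P4=4) → (P0=4, P1=1, P2=1, P3=2, P4=4)
step 2: fire t0:  (P0=4, P1=1, P2=1, P3=2, P4=4) → (P0=4, P1=1, P2=1, P3=2, P4=4)
step 3: fire t0:  (P0=4, P1=1, P2=1, P3=2, P4=4) → (P0=4, P1=1, P2=1, P3=2, P4=4)
step 4: fire t1:  (P0=4, P1=1, P2=1, P3=2, P4=4) → (P0=2, P1=4, P2=1, P3=2, P4=4)
step 5: fire t0:  (P0=2, P1=4, P2=1, P3=2, P4=4) → (P0=2, P1=4, P2=1, P3=2, P4=4)

(P0=2, P1=4, P2=1, P3=2, P4=4)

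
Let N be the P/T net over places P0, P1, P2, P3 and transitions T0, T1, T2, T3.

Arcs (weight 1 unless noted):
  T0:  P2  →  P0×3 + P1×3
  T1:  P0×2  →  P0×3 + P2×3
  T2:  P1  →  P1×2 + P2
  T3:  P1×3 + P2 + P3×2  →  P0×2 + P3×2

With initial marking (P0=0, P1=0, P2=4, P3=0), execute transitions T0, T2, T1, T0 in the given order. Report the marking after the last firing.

step 1: fire T0:  (P0=0, P1=0, P2=4, P3=0) → (P0=3, P1=3, P2=3, P3=0)
step 2: fire T2:  (P0=3, P1=3, P2=3, P3=0) → (P0=3, P1=4, P2=4, P3=0)
step 3: fire T1:  (P0=3, P1=4, P2=4, P3=0) → (P0=4, P1=4, P2=7, P3=0)
step 4: fire T0:  (P0=4, P1=4, P2=7, P3=0) → (P0=7, P1=7, P2=6, P3=0)

(P0=7, P1=7, P2=6, P3=0)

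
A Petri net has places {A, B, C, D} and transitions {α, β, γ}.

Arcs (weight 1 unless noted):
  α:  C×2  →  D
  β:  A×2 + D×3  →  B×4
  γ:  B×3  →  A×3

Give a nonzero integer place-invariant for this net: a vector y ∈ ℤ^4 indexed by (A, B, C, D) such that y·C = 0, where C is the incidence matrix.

y = (A:3, B:3, C:1, D:2)

Incidence matrix C (rows=places, cols=transitions):
        α    β    γ
    A   0   -2    3
    B   0    4   -3
    C  -2    0    0
    D   1   -3    0

Candidate y = [3, 3, 1, 2]; check y·C column-wise:
  col α: 3·0 + 3·0 + 1·-2 + 2·1 = 0
  col β: 3·-2 + 3·4 + 1·0 + 2·-3 = 0
  col γ: 3·3 + 3·-3 + 1·0 + 2·0 = 0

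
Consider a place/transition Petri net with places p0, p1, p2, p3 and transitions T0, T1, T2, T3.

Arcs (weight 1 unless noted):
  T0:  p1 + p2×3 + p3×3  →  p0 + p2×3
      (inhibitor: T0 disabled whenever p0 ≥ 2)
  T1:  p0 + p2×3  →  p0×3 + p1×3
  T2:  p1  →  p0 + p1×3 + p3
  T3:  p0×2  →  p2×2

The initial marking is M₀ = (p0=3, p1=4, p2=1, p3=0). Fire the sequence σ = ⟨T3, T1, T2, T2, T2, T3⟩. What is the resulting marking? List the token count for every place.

step 1: fire T3:  (p0=3, p1=4, p2=1, p3=0) → (p0=1, p1=4, p2=3, p3=0)
step 2: fire T1:  (p0=1, p1=4, p2=3, p3=0) → (p0=3, p1=7, p2=0, p3=0)
step 3: fire T2:  (p0=3, p1=7, p2=0, p3=0) → (p0=4, p1=9, p2=0, p3=1)
step 4: fire T2:  (p0=4, p1=9, p2=0, p3=1) → (p0=5, p1=11, p2=0, p3=2)
step 5: fire T2:  (p0=5, p1=11, p2=0, p3=2) → (p0=6, p1=13, p2=0, p3=3)
step 6: fire T3:  (p0=6, p1=13, p2=0, p3=3) → (p0=4, p1=13, p2=2, p3=3)

(p0=4, p1=13, p2=2, p3=3)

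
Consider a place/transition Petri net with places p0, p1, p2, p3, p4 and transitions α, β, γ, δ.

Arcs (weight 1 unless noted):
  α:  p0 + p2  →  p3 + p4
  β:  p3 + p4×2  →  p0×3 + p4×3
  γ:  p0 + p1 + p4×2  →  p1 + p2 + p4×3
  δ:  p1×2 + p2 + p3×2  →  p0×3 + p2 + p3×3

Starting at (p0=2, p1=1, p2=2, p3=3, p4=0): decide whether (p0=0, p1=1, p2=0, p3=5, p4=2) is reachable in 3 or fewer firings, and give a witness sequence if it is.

YES — reachable via ⟨α, α⟩ (2 firings)

step 1: fire α:  (p0=2, p1=1, p2=2, p3=3, p4=0) → (p0=1, p1=1, p2=1, p3=4, p4=1)
step 2: fire α:  (p0=1, p1=1, p2=1, p3=4, p4=1) → (p0=0, p1=1, p2=0, p3=5, p4=2)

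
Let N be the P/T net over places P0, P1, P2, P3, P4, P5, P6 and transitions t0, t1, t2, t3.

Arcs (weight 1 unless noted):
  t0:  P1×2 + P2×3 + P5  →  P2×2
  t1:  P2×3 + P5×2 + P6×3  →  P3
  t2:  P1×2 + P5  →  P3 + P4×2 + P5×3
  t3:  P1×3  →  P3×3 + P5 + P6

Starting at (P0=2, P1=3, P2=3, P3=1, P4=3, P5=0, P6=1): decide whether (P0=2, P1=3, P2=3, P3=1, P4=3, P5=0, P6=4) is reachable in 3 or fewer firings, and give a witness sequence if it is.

NO — not reachable within 3 firings

depth 0: 1 marking
depth 1: 2 markings reached so far
depth 2: 2 markings reached so far
(frontier empty at depth 2; search complete)
target is not among the 2 markings reachable within 3 steps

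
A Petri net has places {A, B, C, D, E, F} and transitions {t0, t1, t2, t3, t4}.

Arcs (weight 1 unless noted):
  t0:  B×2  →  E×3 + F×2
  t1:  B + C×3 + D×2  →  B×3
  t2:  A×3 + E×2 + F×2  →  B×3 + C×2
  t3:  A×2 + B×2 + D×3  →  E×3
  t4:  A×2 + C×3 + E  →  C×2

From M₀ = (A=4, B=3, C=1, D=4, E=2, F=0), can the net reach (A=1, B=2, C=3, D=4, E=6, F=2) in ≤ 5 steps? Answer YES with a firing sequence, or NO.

YES — reachable via ⟨t0, t2, t0⟩ (3 firings)

step 1: fire t0:  (A=4, B=3, C=1, D=4, E=2, F=0) → (A=4, B=1, C=1, D=4, E=5, F=2)
step 2: fire t2:  (A=4, B=1, C=1, D=4, E=5, F=2) → (A=1, B=4, C=3, D=4, E=3, F=0)
step 3: fire t0:  (A=1, B=4, C=3, D=4, E=3, F=0) → (A=1, B=2, C=3, D=4, E=6, F=2)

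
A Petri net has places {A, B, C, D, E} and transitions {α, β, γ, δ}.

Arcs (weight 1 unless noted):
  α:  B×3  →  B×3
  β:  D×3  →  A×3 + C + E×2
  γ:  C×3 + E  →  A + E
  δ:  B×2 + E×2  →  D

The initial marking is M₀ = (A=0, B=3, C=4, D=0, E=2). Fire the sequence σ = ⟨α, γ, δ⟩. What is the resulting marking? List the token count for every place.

(A=1, B=1, C=1, D=1, E=0)

step 1: fire α:  (A=0, B=3, C=4, D=0, E=2) → (A=0, B=3, C=4, D=0, E=2)
step 2: fire γ:  (A=0, B=3, C=4, D=0, E=2) → (A=1, B=3, C=1, D=0, E=2)
step 3: fire δ:  (A=1, B=3, C=1, D=0, E=2) → (A=1, B=1, C=1, D=1, E=0)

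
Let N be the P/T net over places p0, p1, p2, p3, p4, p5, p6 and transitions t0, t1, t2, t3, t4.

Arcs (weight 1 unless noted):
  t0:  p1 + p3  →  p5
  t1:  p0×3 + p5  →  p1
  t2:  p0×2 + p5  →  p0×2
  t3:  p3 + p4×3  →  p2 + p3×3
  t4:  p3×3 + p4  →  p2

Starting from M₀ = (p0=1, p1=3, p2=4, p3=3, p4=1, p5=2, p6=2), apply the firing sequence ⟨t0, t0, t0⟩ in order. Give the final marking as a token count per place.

step 1: fire t0:  (p0=1, p1=3, p2=4, p3=3, p4=1, p5=2, p6=2) → (p0=1, p1=2, p2=4, p3=2, p4=1, p5=3, p6=2)
step 2: fire t0:  (p0=1, p1=2, p2=4, p3=2, p4=1, p5=3, p6=2) → (p0=1, p1=1, p2=4, p3=1, p4=1, p5=4, p6=2)
step 3: fire t0:  (p0=1, p1=1, p2=4, p3=1, p4=1, p5=4, p6=2) → (p0=1, p1=0, p2=4, p3=0, p4=1, p5=5, p6=2)

(p0=1, p1=0, p2=4, p3=0, p4=1, p5=5, p6=2)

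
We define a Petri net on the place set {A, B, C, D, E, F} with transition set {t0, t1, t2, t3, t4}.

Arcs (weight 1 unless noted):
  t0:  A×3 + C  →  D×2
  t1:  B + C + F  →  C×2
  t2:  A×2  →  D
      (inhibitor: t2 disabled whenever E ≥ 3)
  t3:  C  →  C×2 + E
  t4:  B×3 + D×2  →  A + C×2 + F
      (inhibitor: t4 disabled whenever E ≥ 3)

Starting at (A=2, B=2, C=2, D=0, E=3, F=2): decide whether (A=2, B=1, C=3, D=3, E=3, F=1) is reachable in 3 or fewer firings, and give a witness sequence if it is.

NO — not reachable within 3 firings

depth 0: 1 marking
depth 1: 3 markings reached so far
depth 2: 6 markings reached so far
depth 3: 9 markings reached so far
target is not among the 9 markings reachable within 3 steps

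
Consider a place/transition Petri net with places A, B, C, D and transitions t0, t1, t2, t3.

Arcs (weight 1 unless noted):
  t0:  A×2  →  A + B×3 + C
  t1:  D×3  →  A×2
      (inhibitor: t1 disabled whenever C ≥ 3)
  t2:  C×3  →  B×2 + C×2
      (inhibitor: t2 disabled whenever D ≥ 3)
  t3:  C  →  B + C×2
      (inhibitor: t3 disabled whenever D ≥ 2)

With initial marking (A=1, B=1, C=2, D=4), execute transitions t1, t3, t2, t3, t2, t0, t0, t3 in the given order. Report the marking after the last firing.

step 1: fire t1:  (A=1, B=1, C=2, D=4) → (A=3, B=1, C=2, D=1)
step 2: fire t3:  (A=3, B=1, C=2, D=1) → (A=3, B=2, C=3, D=1)
step 3: fire t2:  (A=3, B=2, C=3, D=1) → (A=3, B=4, C=2, D=1)
step 4: fire t3:  (A=3, B=4, C=2, D=1) → (A=3, B=5, C=3, D=1)
step 5: fire t2:  (A=3, B=5, C=3, D=1) → (A=3, B=7, C=2, D=1)
step 6: fire t0:  (A=3, B=7, C=2, D=1) → (A=2, B=10, C=3, D=1)
step 7: fire t0:  (A=2, B=10, C=3, D=1) → (A=1, B=13, C=4, D=1)
step 8: fire t3:  (A=1, B=13, C=4, D=1) → (A=1, B=14, C=5, D=1)

(A=1, B=14, C=5, D=1)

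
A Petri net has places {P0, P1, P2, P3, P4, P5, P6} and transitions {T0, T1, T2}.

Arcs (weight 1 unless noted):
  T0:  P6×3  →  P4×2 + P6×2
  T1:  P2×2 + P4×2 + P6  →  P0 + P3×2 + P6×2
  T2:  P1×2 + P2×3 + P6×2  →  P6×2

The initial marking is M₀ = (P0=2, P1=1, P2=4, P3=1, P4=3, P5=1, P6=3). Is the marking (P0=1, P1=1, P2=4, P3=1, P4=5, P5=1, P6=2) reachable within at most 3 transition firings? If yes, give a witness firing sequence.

NO — not reachable within 3 firings

depth 0: 1 marking
depth 1: 3 markings reached so far
depth 2: 4 markings reached so far
depth 3: 6 markings reached so far
target is not among the 6 markings reachable within 3 steps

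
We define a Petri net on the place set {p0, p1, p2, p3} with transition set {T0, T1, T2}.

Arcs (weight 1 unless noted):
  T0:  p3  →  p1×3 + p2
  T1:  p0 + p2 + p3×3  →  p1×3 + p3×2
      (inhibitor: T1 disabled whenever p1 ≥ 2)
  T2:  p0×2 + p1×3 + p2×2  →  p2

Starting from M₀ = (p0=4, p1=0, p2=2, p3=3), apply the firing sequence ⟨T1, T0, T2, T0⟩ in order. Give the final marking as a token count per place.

step 1: fire T1:  (p0=4, p1=0, p2=2, p3=3) → (p0=3, p1=3, p2=1, p3=2)
step 2: fire T0:  (p0=3, p1=3, p2=1, p3=2) → (p0=3, p1=6, p2=2, p3=1)
step 3: fire T2:  (p0=3, p1=6, p2=2, p3=1) → (p0=1, p1=3, p2=1, p3=1)
step 4: fire T0:  (p0=1, p1=3, p2=1, p3=1) → (p0=1, p1=6, p2=2, p3=0)

(p0=1, p1=6, p2=2, p3=0)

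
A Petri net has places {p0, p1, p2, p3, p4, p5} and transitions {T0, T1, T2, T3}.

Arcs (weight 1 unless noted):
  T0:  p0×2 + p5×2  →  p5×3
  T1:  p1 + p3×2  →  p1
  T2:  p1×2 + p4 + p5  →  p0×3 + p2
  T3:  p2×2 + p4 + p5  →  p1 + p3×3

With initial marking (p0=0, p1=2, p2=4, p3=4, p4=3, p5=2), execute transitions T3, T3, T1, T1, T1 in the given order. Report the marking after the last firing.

step 1: fire T3:  (p0=0, p1=2, p2=4, p3=4, p4=3, p5=2) → (p0=0, p1=3, p2=2, p3=7, p4=2, p5=1)
step 2: fire T3:  (p0=0, p1=3, p2=2, p3=7, p4=2, p5=1) → (p0=0, p1=4, p2=0, p3=10, p4=1, p5=0)
step 3: fire T1:  (p0=0, p1=4, p2=0, p3=10, p4=1, p5=0) → (p0=0, p1=4, p2=0, p3=8, p4=1, p5=0)
step 4: fire T1:  (p0=0, p1=4, p2=0, p3=8, p4=1, p5=0) → (p0=0, p1=4, p2=0, p3=6, p4=1, p5=0)
step 5: fire T1:  (p0=0, p1=4, p2=0, p3=6, p4=1, p5=0) → (p0=0, p1=4, p2=0, p3=4, p4=1, p5=0)

(p0=0, p1=4, p2=0, p3=4, p4=1, p5=0)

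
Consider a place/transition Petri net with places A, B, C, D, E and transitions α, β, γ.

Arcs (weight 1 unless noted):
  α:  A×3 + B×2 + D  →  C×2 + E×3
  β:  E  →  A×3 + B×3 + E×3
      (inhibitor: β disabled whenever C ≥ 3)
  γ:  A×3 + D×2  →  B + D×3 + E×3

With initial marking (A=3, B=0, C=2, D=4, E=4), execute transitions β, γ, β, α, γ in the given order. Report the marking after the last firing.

(A=0, B=6, C=4, D=5, E=17)

step 1: fire β:  (A=3, B=0, C=2, D=4, E=4) → (A=6, B=3, C=2, D=4, E=6)
step 2: fire γ:  (A=6, B=3, C=2, D=4, E=6) → (A=3, B=4, C=2, D=5, E=9)
step 3: fire β:  (A=3, B=4, C=2, D=5, E=9) → (A=6, B=7, C=2, D=5, E=11)
step 4: fire α:  (A=6, B=7, C=2, D=5, E=11) → (A=3, B=5, C=4, D=4, E=14)
step 5: fire γ:  (A=3, B=5, C=4, D=4, E=14) → (A=0, B=6, C=4, D=5, E=17)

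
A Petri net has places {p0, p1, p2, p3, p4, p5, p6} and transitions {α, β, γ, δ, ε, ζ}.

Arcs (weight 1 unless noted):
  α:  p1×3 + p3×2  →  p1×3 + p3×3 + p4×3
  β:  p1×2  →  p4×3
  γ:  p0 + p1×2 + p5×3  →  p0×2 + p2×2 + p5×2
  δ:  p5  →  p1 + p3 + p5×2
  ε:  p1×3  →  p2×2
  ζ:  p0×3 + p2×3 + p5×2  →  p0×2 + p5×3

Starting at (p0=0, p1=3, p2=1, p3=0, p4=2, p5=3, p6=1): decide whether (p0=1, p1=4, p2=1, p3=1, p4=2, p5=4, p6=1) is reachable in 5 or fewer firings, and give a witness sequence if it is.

NO — not reachable within 5 firings

depth 0: 1 marking
depth 1: 4 markings reached so far
depth 2: 7 markings reached so far
depth 3: 12 markings reached so far
depth 4: 21 markings reached so far
depth 5: 36 markings reached so far
target is not among the 36 markings reachable within 5 steps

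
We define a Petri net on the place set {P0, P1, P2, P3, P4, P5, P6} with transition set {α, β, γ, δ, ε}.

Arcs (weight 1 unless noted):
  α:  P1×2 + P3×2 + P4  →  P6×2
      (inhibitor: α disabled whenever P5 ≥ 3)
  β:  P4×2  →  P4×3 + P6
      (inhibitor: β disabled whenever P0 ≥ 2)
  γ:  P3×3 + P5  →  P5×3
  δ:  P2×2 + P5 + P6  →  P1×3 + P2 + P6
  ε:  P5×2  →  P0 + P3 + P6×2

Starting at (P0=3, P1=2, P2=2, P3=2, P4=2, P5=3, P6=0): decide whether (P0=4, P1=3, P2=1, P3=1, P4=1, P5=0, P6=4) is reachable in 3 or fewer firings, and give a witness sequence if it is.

YES — reachable via ⟨ε, α, δ⟩ (3 firings)

step 1: fire ε:  (P0=3, P1=2, P2=2, P3=2, P4=2, P5=3, P6=0) → (P0=4, P1=2, P2=2, P3=3, P4=2, P5=1, P6=2)
step 2: fire α:  (P0=4, P1=2, P2=2, P3=3, P4=2, P5=1, P6=2) → (P0=4, P1=0, P2=2, P3=1, P4=1, P5=1, P6=4)
step 3: fire δ:  (P0=4, P1=0, P2=2, P3=1, P4=1, P5=1, P6=4) → (P0=4, P1=3, P2=1, P3=1, P4=1, P5=0, P6=4)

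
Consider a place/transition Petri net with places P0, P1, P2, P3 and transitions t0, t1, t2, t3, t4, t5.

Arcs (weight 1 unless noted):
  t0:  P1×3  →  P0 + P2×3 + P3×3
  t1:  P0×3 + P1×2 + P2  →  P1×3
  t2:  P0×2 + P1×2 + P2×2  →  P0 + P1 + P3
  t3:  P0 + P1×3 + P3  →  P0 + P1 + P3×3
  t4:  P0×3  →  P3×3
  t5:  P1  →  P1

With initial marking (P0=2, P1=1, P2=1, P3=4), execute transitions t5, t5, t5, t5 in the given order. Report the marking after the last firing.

(P0=2, P1=1, P2=1, P3=4)

step 1: fire t5:  (P0=2, P1=1, P2=1, P3=4) → (P0=2, P1=1, P2=1, P3=4)
step 2: fire t5:  (P0=2, P1=1, P2=1, P3=4) → (P0=2, P1=1, P2=1, P3=4)
step 3: fire t5:  (P0=2, P1=1, P2=1, P3=4) → (P0=2, P1=1, P2=1, P3=4)
step 4: fire t5:  (P0=2, P1=1, P2=1, P3=4) → (P0=2, P1=1, P2=1, P3=4)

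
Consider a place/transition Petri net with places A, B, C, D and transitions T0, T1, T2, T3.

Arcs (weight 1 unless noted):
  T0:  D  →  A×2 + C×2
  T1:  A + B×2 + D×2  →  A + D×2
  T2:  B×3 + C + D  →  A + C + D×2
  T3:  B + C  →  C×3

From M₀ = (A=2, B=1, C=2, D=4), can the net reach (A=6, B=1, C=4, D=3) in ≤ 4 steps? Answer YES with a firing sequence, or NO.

depth 0: 1 marking
depth 1: 3 markings reached so far
depth 2: 5 markings reached so far
depth 3: 7 markings reached so far
depth 4: 9 markings reached so far
target is not among the 9 markings reachable within 4 steps

NO — not reachable within 4 firings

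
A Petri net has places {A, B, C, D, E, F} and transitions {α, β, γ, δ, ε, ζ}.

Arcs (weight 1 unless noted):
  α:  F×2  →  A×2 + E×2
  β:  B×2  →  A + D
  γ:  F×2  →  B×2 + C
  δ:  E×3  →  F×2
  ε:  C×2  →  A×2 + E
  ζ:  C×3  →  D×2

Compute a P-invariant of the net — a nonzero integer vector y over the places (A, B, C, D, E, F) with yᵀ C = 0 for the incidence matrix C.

y = (A:1, B:2, C:2, D:3, E:2, F:3)

Incidence matrix C (rows=places, cols=transitions):
        α    β    γ    δ    ε    ζ
    A   2    1    0    0    2    0
    B   0   -2    2    0    0    0
    C   0    0    1    0   -2   -3
    D   0    1    0    0    0    2
    E   2    0    0   -3    1    0
    F  -2    0   -2    2    0    0

Candidate y = [1, 2, 2, 3, 2, 3]; check y·C column-wise:
  col α: 1·2 + 2·0 + 2·0 + 3·0 + 2·2 + 3·-2 = 0
  col β: 1·1 + 2·-2 + 2·0 + 3·1 + 2·0 + 3·0 = 0
  col γ: 1·0 + 2·2 + 2·1 + 3·0 + 2·0 + 3·-2 = 0
  col δ: 1·0 + 2·0 + 2·0 + 3·0 + 2·-3 + 3·2 = 0
  col ε: 1·2 + 2·0 + 2·-2 + 3·0 + 2·1 + 3·0 = 0
  col ζ: 1·0 + 2·0 + 2·-3 + 3·2 + 2·0 + 3·0 = 0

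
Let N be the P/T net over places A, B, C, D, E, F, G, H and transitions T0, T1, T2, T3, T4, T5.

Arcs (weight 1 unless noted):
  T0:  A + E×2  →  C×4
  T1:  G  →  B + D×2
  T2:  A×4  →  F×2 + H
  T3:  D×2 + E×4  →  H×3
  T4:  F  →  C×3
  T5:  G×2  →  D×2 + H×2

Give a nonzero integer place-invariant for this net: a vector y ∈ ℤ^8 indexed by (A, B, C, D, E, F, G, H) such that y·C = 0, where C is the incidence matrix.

Incidence matrix C (rows=places, cols=transitions):
       T0   T1   T2   T3   T4   T5
    A  -1    0   -4    0    0    0
    B   0    1    0    0    0    0
    C   4    0    0    0    3    0
    D   0    2    0   -2    0    2
    E  -2    0    0   -4    0    0
    F   0    0    2    0   -1    0
    G   0   -1    0    0    0   -2
    H   0    0    1    3    0    2

Candidate y = [6, 10, 4, -10, 5, 12, -10, 0]; check y·C column-wise:
  col T0: 6·-1 + 10·0 + 4·4 + -10·0 + 5·-2 + 12·0 + -10·0 = 0
  col T1: 6·0 + 10·1 + 4·0 + -10·2 + 5·0 + 12·0 + -10·-1 = 0
  col T2: 6·-4 + 10·0 + 4·0 + -10·0 + 5·0 + 12·2 + -10·0 + 0·1 = 0
  col T3: 6·0 + 10·0 + 4·0 + -10·-2 + 5·-4 + 12·0 + -10·0 + 0·3 = 0
  col T4: 6·0 + 10·0 + 4·3 + -10·0 + 5·0 + 12·-1 + -10·0 = 0
  col T5: 6·0 + 10·0 + 4·0 + -10·2 + 5·0 + 12·0 + -10·-2 + 0·2 = 0

y = (A:6, B:10, C:4, D:-10, E:5, F:12, G:-10, H:0)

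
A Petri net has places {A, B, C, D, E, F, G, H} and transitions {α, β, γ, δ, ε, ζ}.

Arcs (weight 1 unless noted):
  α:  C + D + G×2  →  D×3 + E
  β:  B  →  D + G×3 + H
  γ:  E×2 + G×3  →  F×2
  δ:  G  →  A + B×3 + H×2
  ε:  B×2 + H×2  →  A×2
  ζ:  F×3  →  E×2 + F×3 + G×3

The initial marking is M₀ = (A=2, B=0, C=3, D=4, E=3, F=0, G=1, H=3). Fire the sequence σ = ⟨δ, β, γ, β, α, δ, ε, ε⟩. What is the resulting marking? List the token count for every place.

(A=8, B=0, C=2, D=8, E=2, F=2, G=0, H=5)

step 1: fire δ:  (A=2, B=0, C=3, D=4, E=3, F=0, G=1, H=3) → (A=3, B=3, C=3, D=4, E=3, F=0, G=0, H=5)
step 2: fire β:  (A=3, B=3, C=3, D=4, E=3, F=0, G=0, H=5) → (A=3, B=2, C=3, D=5, E=3, F=0, G=3, H=6)
step 3: fire γ:  (A=3, B=2, C=3, D=5, E=3, F=0, G=3, H=6) → (A=3, B=2, C=3, D=5, E=1, F=2, G=0, H=6)
step 4: fire β:  (A=3, B=2, C=3, D=5, E=1, F=2, G=0, H=6) → (A=3, B=1, C=3, D=6, E=1, F=2, G=3, H=7)
step 5: fire α:  (A=3, B=1, C=3, D=6, E=1, F=2, G=3, H=7) → (A=3, B=1, C=2, D=8, E=2, F=2, G=1, H=7)
step 6: fire δ:  (A=3, B=1, C=2, D=8, E=2, F=2, G=1, H=7) → (A=4, B=4, C=2, D=8, E=2, F=2, G=0, H=9)
step 7: fire ε:  (A=4, B=4, C=2, D=8, E=2, F=2, G=0, H=9) → (A=6, B=2, C=2, D=8, E=2, F=2, G=0, H=7)
step 8: fire ε:  (A=6, B=2, C=2, D=8, E=2, F=2, G=0, H=7) → (A=8, B=0, C=2, D=8, E=2, F=2, G=0, H=5)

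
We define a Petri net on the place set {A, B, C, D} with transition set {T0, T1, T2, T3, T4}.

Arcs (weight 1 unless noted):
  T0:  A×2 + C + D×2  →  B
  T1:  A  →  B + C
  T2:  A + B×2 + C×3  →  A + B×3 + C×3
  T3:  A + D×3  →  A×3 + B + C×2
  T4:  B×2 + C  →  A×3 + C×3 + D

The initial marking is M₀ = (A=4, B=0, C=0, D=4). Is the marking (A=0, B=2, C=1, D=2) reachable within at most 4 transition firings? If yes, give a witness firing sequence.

depth 0: 1 marking
depth 1: 3 markings reached so far
depth 2: 6 markings reached so far
depth 3: 12 markings reached so far
depth 4: 22 markings reached so far
target is not among the 22 markings reachable within 4 steps

NO — not reachable within 4 firings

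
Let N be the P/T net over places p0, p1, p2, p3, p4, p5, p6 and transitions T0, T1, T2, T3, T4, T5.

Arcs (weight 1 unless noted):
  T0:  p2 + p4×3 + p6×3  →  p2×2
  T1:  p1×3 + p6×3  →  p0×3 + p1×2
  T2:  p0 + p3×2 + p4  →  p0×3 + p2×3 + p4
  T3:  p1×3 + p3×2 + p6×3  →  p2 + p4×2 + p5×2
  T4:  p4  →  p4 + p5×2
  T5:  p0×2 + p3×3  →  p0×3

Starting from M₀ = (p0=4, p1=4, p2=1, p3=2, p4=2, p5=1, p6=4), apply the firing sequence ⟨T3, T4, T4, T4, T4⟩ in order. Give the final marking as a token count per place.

(p0=4, p1=1, p2=2, p3=0, p4=4, p5=11, p6=1)

step 1: fire T3:  (p0=4, p1=4, p2=1, p3=2, p4=2, p5=1, p6=4) → (p0=4, p1=1, p2=2, p3=0, p4=4, p5=3, p6=1)
step 2: fire T4:  (p0=4, p1=1, p2=2, p3=0, p4=4, p5=3, p6=1) → (p0=4, p1=1, p2=2, p3=0, p4=4, p5=5, p6=1)
step 3: fire T4:  (p0=4, p1=1, p2=2, p3=0, p4=4, p5=5, p6=1) → (p0=4, p1=1, p2=2, p3=0, p4=4, p5=7, p6=1)
step 4: fire T4:  (p0=4, p1=1, p2=2, p3=0, p4=4, p5=7, p6=1) → (p0=4, p1=1, p2=2, p3=0, p4=4, p5=9, p6=1)
step 5: fire T4:  (p0=4, p1=1, p2=2, p3=0, p4=4, p5=9, p6=1) → (p0=4, p1=1, p2=2, p3=0, p4=4, p5=11, p6=1)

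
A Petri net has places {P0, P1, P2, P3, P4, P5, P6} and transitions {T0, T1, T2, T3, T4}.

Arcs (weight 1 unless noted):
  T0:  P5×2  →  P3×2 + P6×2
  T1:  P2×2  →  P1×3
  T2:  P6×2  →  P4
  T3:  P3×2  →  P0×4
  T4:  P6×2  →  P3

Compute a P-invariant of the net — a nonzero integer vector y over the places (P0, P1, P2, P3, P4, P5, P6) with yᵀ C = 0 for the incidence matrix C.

Incidence matrix C (rows=places, cols=transitions):
       T0   T1   T2   T3   T4
   P0   0    0    0    4    0
   P1   0    3    0    0    0
   P2   0   -2    0    0    0
   P3   2    0    0   -2    1
   P4   0    0    1    0    0
   P5  -2    0    0    0    0
   P6   2    0   -2    0   -2

Candidate y = [0, 2, 3, 0, 0, 0, 0]; check y·C column-wise:
  col T0: 2·0 + 3·0 + 0·2 + 0·-2 + 0·2 = 0
  col T1: 2·3 + 3·-2 = 0
  col T2: 2·0 + 3·0 + 0·1 + 0·-2 = 0
  col T3: 0·4 + 2·0 + 3·0 + 0·-2 = 0
  col T4: 2·0 + 3·0 + 0·1 + 0·-2 = 0

y = (P0:0, P1:2, P2:3, P3:0, P4:0, P5:0, P6:0)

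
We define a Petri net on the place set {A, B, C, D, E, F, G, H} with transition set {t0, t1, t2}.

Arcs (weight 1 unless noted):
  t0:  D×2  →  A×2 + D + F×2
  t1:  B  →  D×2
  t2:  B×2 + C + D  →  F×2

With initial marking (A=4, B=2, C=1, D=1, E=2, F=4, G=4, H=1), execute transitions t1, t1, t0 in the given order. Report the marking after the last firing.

step 1: fire t1:  (A=4, B=2, C=1, D=1, E=2, F=4, G=4, H=1) → (A=4, B=1, C=1, D=3, E=2, F=4, G=4, H=1)
step 2: fire t1:  (A=4, B=1, C=1, D=3, E=2, F=4, G=4, H=1) → (A=4, B=0, C=1, D=5, E=2, F=4, G=4, H=1)
step 3: fire t0:  (A=4, B=0, C=1, D=5, E=2, F=4, G=4, H=1) → (A=6, B=0, C=1, D=4, E=2, F=6, G=4, H=1)

(A=6, B=0, C=1, D=4, E=2, F=6, G=4, H=1)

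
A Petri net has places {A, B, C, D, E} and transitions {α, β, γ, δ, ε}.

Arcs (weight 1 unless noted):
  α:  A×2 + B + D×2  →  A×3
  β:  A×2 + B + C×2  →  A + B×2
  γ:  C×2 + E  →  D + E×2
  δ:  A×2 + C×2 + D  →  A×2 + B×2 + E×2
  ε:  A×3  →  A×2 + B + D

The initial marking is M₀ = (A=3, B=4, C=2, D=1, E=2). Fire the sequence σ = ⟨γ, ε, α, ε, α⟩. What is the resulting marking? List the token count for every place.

(A=3, B=4, C=0, D=0, E=3)

step 1: fire γ:  (A=3, B=4, C=2, D=1, E=2) → (A=3, B=4, C=0, D=2, E=3)
step 2: fire ε:  (A=3, B=4, C=0, D=2, E=3) → (A=2, B=5, C=0, D=3, E=3)
step 3: fire α:  (A=2, B=5, C=0, D=3, E=3) → (A=3, B=4, C=0, D=1, E=3)
step 4: fire ε:  (A=3, B=4, C=0, D=1, E=3) → (A=2, B=5, C=0, D=2, E=3)
step 5: fire α:  (A=2, B=5, C=0, D=2, E=3) → (A=3, B=4, C=0, D=0, E=3)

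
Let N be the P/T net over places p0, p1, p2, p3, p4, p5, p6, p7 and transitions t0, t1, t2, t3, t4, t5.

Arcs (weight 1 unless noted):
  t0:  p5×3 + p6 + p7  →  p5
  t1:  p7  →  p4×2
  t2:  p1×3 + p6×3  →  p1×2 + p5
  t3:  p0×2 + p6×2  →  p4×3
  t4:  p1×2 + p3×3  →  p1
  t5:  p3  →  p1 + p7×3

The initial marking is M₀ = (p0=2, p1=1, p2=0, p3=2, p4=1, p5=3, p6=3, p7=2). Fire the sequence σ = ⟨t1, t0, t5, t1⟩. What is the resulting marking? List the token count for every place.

step 1: fire t1:  (p0=2, p1=1, p2=0, p3=2, p4=1, p5=3, p6=3, p7=2) → (p0=2, p1=1, p2=0, p3=2, p4=3, p5=3, p6=3, p7=1)
step 2: fire t0:  (p0=2, p1=1, p2=0, p3=2, p4=3, p5=3, p6=3, p7=1) → (p0=2, p1=1, p2=0, p3=2, p4=3, p5=1, p6=2, p7=0)
step 3: fire t5:  (p0=2, p1=1, p2=0, p3=2, p4=3, p5=1, p6=2, p7=0) → (p0=2, p1=2, p2=0, p3=1, p4=3, p5=1, p6=2, p7=3)
step 4: fire t1:  (p0=2, p1=2, p2=0, p3=1, p4=3, p5=1, p6=2, p7=3) → (p0=2, p1=2, p2=0, p3=1, p4=5, p5=1, p6=2, p7=2)

(p0=2, p1=2, p2=0, p3=1, p4=5, p5=1, p6=2, p7=2)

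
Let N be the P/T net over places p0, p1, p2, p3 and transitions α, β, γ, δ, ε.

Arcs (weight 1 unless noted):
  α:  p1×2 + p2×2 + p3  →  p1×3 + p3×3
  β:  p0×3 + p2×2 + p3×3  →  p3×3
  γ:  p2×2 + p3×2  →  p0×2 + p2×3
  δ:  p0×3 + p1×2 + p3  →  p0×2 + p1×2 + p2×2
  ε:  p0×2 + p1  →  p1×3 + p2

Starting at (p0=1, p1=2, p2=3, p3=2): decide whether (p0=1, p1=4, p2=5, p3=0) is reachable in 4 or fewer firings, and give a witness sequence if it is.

step 1: fire γ:  (p0=1, p1=2, p2=3, p3=2) → (p0=3, p1=2, p2=4, p3=0)
step 2: fire ε:  (p0=3, p1=2, p2=4, p3=0) → (p0=1, p1=4, p2=5, p3=0)

YES — reachable via ⟨γ, ε⟩ (2 firings)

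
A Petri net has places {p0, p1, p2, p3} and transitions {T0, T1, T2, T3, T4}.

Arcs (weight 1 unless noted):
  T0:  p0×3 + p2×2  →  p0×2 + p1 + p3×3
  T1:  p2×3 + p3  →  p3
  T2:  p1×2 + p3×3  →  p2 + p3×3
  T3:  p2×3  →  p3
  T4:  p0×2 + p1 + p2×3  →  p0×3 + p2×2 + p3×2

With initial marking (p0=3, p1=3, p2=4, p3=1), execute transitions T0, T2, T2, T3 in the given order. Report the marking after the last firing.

step 1: fire T0:  (p0=3, p1=3, p2=4, p3=1) → (p0=2, p1=4, p2=2, p3=4)
step 2: fire T2:  (p0=2, p1=4, p2=2, p3=4) → (p0=2, p1=2, p2=3, p3=4)
step 3: fire T2:  (p0=2, p1=2, p2=3, p3=4) → (p0=2, p1=0, p2=4, p3=4)
step 4: fire T3:  (p0=2, p1=0, p2=4, p3=4) → (p0=2, p1=0, p2=1, p3=5)

(p0=2, p1=0, p2=1, p3=5)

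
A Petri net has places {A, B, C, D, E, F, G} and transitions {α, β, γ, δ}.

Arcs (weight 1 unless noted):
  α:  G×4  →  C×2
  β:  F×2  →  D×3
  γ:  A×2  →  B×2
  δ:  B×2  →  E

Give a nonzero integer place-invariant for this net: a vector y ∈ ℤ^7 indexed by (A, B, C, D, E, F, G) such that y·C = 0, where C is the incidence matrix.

Incidence matrix C (rows=places, cols=transitions):
        α    β    γ    δ
    A   0    0   -2    0
    B   0    0    2   -2
    C   2    0    0    0
    D   0    3    0    0
    E   0    0    0    1
    F   0   -2    0    0
    G  -4    0    0    0

Candidate y = [1, 1, 0, 0, 2, 0, 0]; check y·C column-wise:
  col α: 1·0 + 1·0 + 0·2 + 2·0 + 0·-4 = 0
  col β: 1·0 + 1·0 + 0·3 + 2·0 + 0·-2 = 0
  col γ: 1·-2 + 1·2 + 2·0 = 0
  col δ: 1·0 + 1·-2 + 2·1 = 0

y = (A:1, B:1, C:0, D:0, E:2, F:0, G:0)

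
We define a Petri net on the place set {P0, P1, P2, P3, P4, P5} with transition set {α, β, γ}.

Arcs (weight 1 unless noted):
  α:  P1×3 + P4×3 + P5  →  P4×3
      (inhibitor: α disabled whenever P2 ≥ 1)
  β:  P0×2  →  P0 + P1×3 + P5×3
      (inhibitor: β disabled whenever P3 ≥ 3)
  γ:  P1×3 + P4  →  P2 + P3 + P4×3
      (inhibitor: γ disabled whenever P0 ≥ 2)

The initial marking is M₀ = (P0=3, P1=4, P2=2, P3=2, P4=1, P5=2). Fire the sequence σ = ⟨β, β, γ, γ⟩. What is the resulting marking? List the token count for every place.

step 1: fire β:  (P0=3, P1=4, P2=2, P3=2, P4=1, P5=2) → (P0=2, P1=7, P2=2, P3=2, P4=1, P5=5)
step 2: fire β:  (P0=2, P1=7, P2=2, P3=2, P4=1, P5=5) → (P0=1, P1=10, P2=2, P3=2, P4=1, P5=8)
step 3: fire γ:  (P0=1, P1=10, P2=2, P3=2, P4=1, P5=8) → (P0=1, P1=7, P2=3, P3=3, P4=3, P5=8)
step 4: fire γ:  (P0=1, P1=7, P2=3, P3=3, P4=3, P5=8) → (P0=1, P1=4, P2=4, P3=4, P4=5, P5=8)

(P0=1, P1=4, P2=4, P3=4, P4=5, P5=8)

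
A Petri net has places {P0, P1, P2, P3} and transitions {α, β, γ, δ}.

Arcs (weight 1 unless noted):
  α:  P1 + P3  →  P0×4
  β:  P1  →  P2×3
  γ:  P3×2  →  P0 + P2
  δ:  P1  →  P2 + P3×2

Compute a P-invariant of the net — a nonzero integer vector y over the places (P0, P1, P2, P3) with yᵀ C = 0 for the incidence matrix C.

Incidence matrix C (rows=places, cols=transitions):
        α    β    γ    δ
   P0   4    0    1    0
   P1  -1   -1    0   -1
   P2   0    3    1    1
   P3  -1    0   -2    2

Candidate y = [1, 3, 1, 1]; check y·C column-wise:
  col α: 1·4 + 3·-1 + 1·0 + 1·-1 = 0
  col β: 1·0 + 3·-1 + 1·3 + 1·0 = 0
  col γ: 1·1 + 3·0 + 1·1 + 1·-2 = 0
  col δ: 1·0 + 3·-1 + 1·1 + 1·2 = 0

y = (P0:1, P1:3, P2:1, P3:1)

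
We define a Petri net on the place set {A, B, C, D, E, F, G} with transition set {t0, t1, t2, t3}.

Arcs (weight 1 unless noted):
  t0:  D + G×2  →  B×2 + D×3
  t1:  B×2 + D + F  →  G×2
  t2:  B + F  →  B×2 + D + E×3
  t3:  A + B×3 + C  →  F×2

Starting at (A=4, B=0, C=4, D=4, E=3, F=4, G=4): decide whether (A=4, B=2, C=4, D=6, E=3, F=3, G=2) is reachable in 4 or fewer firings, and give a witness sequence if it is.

depth 0: 1 marking
depth 1: 2 markings reached so far
depth 2: 5 markings reached so far
depth 3: 11 markings reached so far
depth 4: 19 markings reached so far
target is not among the 19 markings reachable within 4 steps

NO — not reachable within 4 firings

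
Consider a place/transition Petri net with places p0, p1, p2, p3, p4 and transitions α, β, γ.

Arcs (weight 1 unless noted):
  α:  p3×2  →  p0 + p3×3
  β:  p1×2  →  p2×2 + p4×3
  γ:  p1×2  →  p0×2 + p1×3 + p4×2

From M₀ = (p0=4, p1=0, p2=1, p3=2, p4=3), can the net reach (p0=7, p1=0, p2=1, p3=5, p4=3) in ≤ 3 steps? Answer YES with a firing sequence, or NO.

step 1: fire α:  (p0=4, p1=0, p2=1, p3=2, p4=3) → (p0=5, p1=0, p2=1, p3=3, p4=3)
step 2: fire α:  (p0=5, p1=0, p2=1, p3=3, p4=3) → (p0=6, p1=0, p2=1, p3=4, p4=3)
step 3: fire α:  (p0=6, p1=0, p2=1, p3=4, p4=3) → (p0=7, p1=0, p2=1, p3=5, p4=3)

YES — reachable via ⟨α, α, α⟩ (3 firings)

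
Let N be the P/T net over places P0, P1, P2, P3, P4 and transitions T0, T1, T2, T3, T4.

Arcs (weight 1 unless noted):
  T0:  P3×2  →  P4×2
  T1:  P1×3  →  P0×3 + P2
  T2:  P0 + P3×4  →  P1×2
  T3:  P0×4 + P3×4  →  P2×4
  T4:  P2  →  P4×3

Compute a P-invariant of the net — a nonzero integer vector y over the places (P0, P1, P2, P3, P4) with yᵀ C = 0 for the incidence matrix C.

y = (P0:2, P1:3, P2:3, P3:1, P4:1)

Incidence matrix C (rows=places, cols=transitions):
       T0   T1   T2   T3   T4
   P0   0    3   -1   -4    0
   P1   0   -3    2    0    0
   P2   0    1    0    4   -1
   P3  -2    0   -4   -4    0
   P4   2    0    0    0    3

Candidate y = [2, 3, 3, 1, 1]; check y·C column-wise:
  col T0: 2·0 + 3·0 + 3·0 + 1·-2 + 1·2 = 0
  col T1: 2·3 + 3·-3 + 3·1 + 1·0 + 1·0 = 0
  col T2: 2·-1 + 3·2 + 3·0 + 1·-4 + 1·0 = 0
  col T3: 2·-4 + 3·0 + 3·4 + 1·-4 + 1·0 = 0
  col T4: 2·0 + 3·0 + 3·-1 + 1·0 + 1·3 = 0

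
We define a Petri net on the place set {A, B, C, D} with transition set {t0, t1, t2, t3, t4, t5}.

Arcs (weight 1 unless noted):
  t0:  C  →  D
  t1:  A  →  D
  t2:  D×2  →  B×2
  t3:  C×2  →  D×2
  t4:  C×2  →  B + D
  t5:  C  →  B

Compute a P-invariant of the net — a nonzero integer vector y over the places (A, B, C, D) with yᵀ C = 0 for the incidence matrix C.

Incidence matrix C (rows=places, cols=transitions):
       t0   t1   t2   t3   t4   t5
    A   0   -1    0    0    0    0
    B   0    0    2    0    1    1
    C  -1    0    0   -2   -2   -1
    D   1    1   -2    2    1    0

Candidate y = [1, 1, 1, 1]; check y·C column-wise:
  col t0: 1·0 + 1·0 + 1·-1 + 1·1 = 0
  col t1: 1·-1 + 1·0 + 1·0 + 1·1 = 0
  col t2: 1·0 + 1·2 + 1·0 + 1·-2 = 0
  col t3: 1·0 + 1·0 + 1·-2 + 1·2 = 0
  col t4: 1·0 + 1·1 + 1·-2 + 1·1 = 0
  col t5: 1·0 + 1·1 + 1·-1 + 1·0 = 0

y = (A:1, B:1, C:1, D:1)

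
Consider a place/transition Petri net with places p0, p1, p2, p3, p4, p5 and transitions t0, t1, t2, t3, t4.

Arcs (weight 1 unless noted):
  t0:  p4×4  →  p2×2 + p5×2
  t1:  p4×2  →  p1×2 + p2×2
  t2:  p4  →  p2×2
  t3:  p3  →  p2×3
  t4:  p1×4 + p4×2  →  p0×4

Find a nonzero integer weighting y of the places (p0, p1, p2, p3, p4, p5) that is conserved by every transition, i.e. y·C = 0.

Incidence matrix C (rows=places, cols=transitions):
       t0   t1   t2   t3   t4
   p0   0    0    0    0    4
   p1   0    2    0    0   -4
   p2   2    2    2    3    0
   p3   0    0    0   -1    0
   p4  -4   -2   -1    0   -2
   p5   2    0    0    0    0

Candidate y = [2, 1, 1, 3, 2, 3]; check y·C column-wise:
  col t0: 2·0 + 1·0 + 1·2 + 3·0 + 2·-4 + 3·2 = 0
  col t1: 2·0 + 1·2 + 1·2 + 3·0 + 2·-2 + 3·0 = 0
  col t2: 2·0 + 1·0 + 1·2 + 3·0 + 2·-1 + 3·0 = 0
  col t3: 2·0 + 1·0 + 1·3 + 3·-1 + 2·0 + 3·0 = 0
  col t4: 2·4 + 1·-4 + 1·0 + 3·0 + 2·-2 + 3·0 = 0

y = (p0:2, p1:1, p2:1, p3:3, p4:2, p5:3)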